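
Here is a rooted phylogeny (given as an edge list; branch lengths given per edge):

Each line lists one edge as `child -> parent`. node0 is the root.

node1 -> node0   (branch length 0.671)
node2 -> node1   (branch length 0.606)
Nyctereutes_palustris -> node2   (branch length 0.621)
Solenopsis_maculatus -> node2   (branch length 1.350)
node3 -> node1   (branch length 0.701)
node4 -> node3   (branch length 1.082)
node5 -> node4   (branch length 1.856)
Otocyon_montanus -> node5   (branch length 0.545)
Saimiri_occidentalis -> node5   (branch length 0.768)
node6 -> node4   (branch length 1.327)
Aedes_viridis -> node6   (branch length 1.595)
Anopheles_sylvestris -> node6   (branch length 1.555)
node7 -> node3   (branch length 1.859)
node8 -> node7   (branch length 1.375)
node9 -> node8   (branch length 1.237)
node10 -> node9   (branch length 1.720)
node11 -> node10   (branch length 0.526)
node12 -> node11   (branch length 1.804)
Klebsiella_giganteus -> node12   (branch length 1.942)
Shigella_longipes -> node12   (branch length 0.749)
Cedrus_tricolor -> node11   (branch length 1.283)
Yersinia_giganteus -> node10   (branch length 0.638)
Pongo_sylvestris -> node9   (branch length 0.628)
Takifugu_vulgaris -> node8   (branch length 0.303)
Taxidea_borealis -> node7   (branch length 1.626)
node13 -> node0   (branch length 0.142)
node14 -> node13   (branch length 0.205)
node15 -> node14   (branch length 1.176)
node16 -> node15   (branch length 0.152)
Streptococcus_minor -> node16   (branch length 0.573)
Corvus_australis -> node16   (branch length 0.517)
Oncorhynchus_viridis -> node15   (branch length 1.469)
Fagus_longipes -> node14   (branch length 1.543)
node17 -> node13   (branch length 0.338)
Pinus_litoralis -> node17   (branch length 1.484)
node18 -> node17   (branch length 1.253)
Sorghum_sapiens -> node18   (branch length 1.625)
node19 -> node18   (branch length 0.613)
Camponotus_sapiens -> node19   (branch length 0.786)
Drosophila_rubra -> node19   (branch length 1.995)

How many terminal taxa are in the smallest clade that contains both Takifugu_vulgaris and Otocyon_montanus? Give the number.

The MRCA of Takifugu_vulgaris and Otocyon_montanus is the node subtending (((Otocyon_montanus,Saimiri_occidentalis),(Aedes_viridis,Anopheles_sylvestris)),((((((Klebsiella_giganteus,Shigella_longipes),Cedrus_tricolor),Yersinia_giganteus),Pongo_sylvestris),Takifugu_vulgaris),Taxidea_borealis)).
That clade contains 11 terminal taxa: Aedes_viridis, Anopheles_sylvestris, Cedrus_tricolor, Klebsiella_giganteus, Otocyon_montanus, Pongo_sylvestris, Saimiri_occidentalis, Shigella_longipes, Takifugu_vulgaris, Taxidea_borealis, Yersinia_giganteus.

11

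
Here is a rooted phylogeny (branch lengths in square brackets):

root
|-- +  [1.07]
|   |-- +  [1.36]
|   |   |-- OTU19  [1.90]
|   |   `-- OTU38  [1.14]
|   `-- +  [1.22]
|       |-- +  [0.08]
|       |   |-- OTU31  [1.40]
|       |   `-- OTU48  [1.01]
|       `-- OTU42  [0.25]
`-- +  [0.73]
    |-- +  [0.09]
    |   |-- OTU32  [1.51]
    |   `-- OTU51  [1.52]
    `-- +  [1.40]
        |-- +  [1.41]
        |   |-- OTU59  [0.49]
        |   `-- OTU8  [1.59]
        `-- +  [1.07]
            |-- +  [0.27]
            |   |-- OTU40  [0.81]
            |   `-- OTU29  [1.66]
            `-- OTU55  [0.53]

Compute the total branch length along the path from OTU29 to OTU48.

8.51

The path runs OTU29 → … → MRCA → … → OTU48; the MRCA is the root of the tree.
Branch lengths along that path: 1.66 + 0.27 + 1.07 + 1.40 + 0.73 + 1.07 + 1.22 + 0.08 + 1.01 = 8.51.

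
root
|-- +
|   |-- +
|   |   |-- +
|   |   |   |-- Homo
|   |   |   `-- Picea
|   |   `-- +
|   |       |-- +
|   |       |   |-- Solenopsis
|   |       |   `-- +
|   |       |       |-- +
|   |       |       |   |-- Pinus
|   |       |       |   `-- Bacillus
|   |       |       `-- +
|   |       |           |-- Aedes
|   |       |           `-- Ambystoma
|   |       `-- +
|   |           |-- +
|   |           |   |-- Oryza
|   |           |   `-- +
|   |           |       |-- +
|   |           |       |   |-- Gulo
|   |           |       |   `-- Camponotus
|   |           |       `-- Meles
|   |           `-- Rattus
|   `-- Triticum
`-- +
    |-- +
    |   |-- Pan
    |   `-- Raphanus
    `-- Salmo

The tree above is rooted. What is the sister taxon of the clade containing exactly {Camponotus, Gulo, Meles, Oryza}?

Rattus

The clade containing exactly {Camponotus, Gulo, Meles, Oryza} attaches to the tree at the node subtending ((Oryza,((Gulo,Camponotus),Meles)),Rattus).
The other lineage descending from that same node — the sister group — is the single tip Rattus.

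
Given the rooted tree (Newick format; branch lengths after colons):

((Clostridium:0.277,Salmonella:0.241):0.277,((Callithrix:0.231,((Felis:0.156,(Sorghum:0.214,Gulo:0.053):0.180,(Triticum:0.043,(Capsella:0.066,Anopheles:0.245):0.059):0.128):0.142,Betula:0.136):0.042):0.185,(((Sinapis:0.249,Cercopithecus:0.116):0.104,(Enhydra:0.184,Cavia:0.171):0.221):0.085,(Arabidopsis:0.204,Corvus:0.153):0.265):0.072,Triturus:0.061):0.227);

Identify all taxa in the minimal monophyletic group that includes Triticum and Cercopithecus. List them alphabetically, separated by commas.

Tracing Triticum: it sits inside (Triticum,(Capsella,Anopheles)).
Tracing Cercopithecus: it sits inside (Sinapis,Cercopithecus).
The smallest clade enclosing both is ((Callithrix,((Felis,(Sorghum,Gulo),(Triticum,(Capsella,Anopheles))),Betula)),(((Sinapis,Cercopithecus),(Enhydra,Cavia)),(Arabidopsis,Corvus)),Triturus); the answer is its 15 terminal taxa in alphabetical order.

Anopheles, Arabidopsis, Betula, Callithrix, Capsella, Cavia, Cercopithecus, Corvus, Enhydra, Felis, Gulo, Sinapis, Sorghum, Triticum, Triturus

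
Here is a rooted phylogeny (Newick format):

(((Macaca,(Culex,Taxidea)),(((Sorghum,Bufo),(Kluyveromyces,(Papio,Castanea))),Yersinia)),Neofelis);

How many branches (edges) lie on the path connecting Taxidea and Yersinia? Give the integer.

The MRCA of Taxidea and Yersinia is the node subtending ((Macaca,(Culex,Taxidea)),(((Sorghum,Bufo),(Kluyveromyces,(Papio,Castanea))),Yersinia)).
From Taxidea up to that node: 3 branches. From Yersinia up to the same node: 2 branches. Total: 3 + 2 = 5.

5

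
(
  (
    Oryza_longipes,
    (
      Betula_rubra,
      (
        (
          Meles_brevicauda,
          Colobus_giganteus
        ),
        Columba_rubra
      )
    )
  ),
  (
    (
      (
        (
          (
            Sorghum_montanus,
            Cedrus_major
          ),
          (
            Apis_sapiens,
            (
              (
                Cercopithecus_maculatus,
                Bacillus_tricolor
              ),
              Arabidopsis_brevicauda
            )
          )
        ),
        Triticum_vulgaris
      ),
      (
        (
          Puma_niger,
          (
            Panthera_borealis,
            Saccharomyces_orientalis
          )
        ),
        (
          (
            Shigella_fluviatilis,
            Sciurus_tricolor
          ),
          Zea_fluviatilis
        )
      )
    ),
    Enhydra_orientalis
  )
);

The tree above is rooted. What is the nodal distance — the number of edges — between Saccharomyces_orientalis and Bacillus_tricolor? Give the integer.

The MRCA of Saccharomyces_orientalis and Bacillus_tricolor is the node subtending ((((Sorghum_montanus,Cedrus_major),(Apis_sapiens,((Cercopithecus_maculatus,Bacillus_tricolor),Arabidopsis_brevicauda))),Triticum_vulgaris),((Puma_niger,(Panthera_borealis,Saccharomyces_orientalis)),((Shigella_fluviatilis,Sciurus_tricolor),Zea_fluviatilis))).
From Saccharomyces_orientalis up to that node: 4 branches. From Bacillus_tricolor up to the same node: 6 branches. Total: 4 + 6 = 10.

10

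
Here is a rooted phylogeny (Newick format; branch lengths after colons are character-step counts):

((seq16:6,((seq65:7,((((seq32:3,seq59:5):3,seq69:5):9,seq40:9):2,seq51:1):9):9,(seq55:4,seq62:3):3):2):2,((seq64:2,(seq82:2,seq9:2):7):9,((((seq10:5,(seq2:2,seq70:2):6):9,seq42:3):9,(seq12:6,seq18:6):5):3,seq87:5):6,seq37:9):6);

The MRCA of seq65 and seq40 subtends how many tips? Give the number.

6

The MRCA of seq65 and seq40 is the node subtending (seq65,((((seq32,seq59),seq69),seq40),seq51)).
That clade contains 6 terminal taxa: seq32, seq40, seq51, seq59, seq65, seq69.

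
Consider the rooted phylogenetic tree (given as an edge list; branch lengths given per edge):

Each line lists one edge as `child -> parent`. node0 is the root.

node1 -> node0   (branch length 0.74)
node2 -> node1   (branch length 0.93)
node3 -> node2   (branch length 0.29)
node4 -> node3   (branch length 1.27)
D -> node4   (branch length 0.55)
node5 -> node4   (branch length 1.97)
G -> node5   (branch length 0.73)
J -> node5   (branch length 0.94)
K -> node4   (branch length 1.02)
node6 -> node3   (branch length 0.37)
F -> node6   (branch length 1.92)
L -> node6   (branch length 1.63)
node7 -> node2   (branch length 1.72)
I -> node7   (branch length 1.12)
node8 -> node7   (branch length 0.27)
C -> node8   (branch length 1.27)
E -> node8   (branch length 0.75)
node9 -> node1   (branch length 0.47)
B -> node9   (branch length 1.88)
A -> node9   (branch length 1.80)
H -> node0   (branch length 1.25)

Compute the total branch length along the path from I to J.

The path runs I → … → MRCA → … → J; the MRCA is the node subtending (((D,(G,J),K),(F,L)),(I,(C,E))).
Branch lengths along that path: 1.12 + 1.72 + 0.29 + 1.27 + 1.97 + 0.94 = 7.31.

7.31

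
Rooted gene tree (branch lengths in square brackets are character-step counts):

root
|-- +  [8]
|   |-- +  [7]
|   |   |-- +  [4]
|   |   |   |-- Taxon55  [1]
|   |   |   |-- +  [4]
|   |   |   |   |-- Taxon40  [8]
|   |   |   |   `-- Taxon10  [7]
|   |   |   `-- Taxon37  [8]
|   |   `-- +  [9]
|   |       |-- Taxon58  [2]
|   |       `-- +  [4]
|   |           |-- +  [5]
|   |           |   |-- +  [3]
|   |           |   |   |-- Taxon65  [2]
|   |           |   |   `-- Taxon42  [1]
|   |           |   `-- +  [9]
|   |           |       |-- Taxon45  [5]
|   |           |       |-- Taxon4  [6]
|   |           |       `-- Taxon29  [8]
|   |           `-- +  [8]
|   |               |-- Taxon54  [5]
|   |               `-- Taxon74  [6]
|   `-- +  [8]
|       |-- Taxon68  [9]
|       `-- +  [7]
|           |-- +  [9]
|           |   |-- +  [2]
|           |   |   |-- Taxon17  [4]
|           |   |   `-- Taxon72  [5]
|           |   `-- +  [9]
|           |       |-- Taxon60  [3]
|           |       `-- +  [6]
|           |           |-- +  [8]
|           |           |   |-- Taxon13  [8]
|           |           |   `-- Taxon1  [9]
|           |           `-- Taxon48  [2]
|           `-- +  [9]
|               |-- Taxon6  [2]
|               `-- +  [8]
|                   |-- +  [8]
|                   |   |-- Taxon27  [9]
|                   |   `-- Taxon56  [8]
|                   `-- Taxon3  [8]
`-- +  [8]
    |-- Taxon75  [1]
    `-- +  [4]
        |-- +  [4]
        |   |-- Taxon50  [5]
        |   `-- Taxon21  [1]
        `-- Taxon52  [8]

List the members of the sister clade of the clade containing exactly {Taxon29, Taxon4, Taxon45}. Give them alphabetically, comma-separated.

The clade containing exactly {Taxon29, Taxon4, Taxon45} attaches to the tree at the node subtending ((Taxon65,Taxon42),(Taxon45,Taxon4,Taxon29)).
The other lineage descending from that same node — the sister group — is (Taxon65,Taxon42); its 2 tips in alphabetical order are the answer.

Taxon42, Taxon65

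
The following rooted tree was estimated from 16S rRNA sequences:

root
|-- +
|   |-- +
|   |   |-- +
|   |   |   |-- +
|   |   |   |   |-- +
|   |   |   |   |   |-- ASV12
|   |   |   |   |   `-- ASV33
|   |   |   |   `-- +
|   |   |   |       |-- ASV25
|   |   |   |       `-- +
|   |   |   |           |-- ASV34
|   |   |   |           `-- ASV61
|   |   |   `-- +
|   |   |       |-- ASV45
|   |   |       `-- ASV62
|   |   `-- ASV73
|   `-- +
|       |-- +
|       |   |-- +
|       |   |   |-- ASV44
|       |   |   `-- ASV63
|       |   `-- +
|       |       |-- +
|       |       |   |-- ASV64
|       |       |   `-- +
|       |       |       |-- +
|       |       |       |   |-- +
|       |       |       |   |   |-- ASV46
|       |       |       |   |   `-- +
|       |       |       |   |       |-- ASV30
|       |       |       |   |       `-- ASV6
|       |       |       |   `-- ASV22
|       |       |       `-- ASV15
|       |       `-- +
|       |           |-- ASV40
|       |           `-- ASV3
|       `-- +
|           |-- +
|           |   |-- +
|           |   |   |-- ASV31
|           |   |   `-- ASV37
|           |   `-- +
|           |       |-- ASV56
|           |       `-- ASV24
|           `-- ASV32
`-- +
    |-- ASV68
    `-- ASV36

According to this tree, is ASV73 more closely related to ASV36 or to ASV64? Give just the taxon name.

ASV64

The MRCA of ASV73 and ASV64 subtends (((((ASV12,ASV33),(ASV25,(ASV34,ASV61))),(ASV45,ASV62)),ASV73),(((ASV44,ASV63),((ASV64,(((ASV46,(ASV30,ASV6)),ASV22),ASV15)),(ASV40,ASV3))),(((ASV31,ASV37),(ASV56,ASV24)),ASV32))) (23 taxa).
The MRCA of ASV73 and ASV36 is the root, subtending the entire tree (25 taxa).
The first is nested inside the second, so ASV73 shares a more recent common ancestor with ASV64.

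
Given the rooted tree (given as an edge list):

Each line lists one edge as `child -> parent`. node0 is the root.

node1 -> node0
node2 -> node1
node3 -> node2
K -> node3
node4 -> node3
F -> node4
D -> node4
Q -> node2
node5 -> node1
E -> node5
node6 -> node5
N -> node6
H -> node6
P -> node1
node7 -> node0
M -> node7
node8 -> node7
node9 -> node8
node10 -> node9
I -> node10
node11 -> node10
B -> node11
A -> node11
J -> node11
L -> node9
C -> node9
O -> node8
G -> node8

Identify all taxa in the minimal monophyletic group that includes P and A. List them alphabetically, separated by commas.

Tracing P: it sits inside (((K,(F,D)),Q),(E,(N,H)),P).
Tracing A: it sits inside (B,A,J).
The smallest clade enclosing both is the whole tree (their MRCA is the root), so the answer is all 17 tips in alphabetical order.

A, B, C, D, E, F, G, H, I, J, K, L, M, N, O, P, Q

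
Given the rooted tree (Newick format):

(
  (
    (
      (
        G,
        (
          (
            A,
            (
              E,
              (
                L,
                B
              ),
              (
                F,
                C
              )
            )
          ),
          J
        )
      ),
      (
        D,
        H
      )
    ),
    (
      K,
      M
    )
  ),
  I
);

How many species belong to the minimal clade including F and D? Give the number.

10

The MRCA of F and D is the node subtending ((G,((A,(E,(L,B),(F,C))),J)),(D,H)).
That clade contains 10 terminal taxa: A, B, C, D, E, F, G, H, J, L.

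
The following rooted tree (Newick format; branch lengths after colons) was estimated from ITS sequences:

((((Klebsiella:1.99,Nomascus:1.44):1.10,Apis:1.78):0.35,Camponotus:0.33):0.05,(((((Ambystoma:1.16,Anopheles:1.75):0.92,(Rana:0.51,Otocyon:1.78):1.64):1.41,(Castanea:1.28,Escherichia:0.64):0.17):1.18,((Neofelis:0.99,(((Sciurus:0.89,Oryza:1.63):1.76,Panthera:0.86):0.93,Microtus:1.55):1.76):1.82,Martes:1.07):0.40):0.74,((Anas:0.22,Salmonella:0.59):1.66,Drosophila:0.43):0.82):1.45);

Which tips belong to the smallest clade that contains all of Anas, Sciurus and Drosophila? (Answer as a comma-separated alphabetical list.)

Tracing Anas: it sits inside (Anas,Salmonella).
Tracing Sciurus: it sits inside (Sciurus,Oryza).
Tracing Drosophila: it sits inside ((Anas,Salmonella),Drosophila).
The smallest clade enclosing all 3 is (((((Ambystoma,Anopheles),(Rana,Otocyon)),(Castanea,Escherichia)),((Neofelis,(((Sciurus,Oryza),Panthera),Microtus)),Martes)),((Anas,Salmonella),Drosophila)); the answer is its 15 terminal taxa in alphabetical order.

Ambystoma, Anas, Anopheles, Castanea, Drosophila, Escherichia, Martes, Microtus, Neofelis, Oryza, Otocyon, Panthera, Rana, Salmonella, Sciurus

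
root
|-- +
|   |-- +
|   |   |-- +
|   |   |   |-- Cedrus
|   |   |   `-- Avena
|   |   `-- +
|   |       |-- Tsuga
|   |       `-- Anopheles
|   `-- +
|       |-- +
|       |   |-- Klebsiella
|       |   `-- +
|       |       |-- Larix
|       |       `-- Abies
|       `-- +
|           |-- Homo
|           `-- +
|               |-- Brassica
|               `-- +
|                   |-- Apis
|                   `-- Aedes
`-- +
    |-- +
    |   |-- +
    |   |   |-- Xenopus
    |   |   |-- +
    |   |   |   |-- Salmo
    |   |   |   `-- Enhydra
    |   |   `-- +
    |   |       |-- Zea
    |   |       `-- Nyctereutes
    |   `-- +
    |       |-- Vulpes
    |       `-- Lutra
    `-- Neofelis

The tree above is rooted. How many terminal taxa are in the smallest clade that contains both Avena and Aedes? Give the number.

11

The MRCA of Avena and Aedes is the node subtending (((Cedrus,Avena),(Tsuga,Anopheles)),((Klebsiella,(Larix,Abies)),(Homo,(Brassica,(Apis,Aedes))))).
That clade contains 11 terminal taxa: Abies, Aedes, Anopheles, Apis, Avena, Brassica, Cedrus, Homo, Klebsiella, Larix, Tsuga.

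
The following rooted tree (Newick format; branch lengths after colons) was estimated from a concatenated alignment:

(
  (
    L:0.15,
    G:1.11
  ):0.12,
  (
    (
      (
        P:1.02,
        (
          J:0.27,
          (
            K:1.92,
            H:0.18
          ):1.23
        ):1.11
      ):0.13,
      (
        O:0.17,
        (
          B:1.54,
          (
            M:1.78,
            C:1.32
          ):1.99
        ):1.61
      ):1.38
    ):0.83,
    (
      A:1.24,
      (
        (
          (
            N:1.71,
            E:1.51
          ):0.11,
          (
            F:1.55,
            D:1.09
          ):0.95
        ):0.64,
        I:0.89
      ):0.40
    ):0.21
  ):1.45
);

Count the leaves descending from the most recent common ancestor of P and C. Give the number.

The MRCA of P and C is the node subtending ((P,(J,(K,H))),(O,(B,(M,C)))).
That clade contains 8 terminal taxa: B, C, H, J, K, M, O, P.

8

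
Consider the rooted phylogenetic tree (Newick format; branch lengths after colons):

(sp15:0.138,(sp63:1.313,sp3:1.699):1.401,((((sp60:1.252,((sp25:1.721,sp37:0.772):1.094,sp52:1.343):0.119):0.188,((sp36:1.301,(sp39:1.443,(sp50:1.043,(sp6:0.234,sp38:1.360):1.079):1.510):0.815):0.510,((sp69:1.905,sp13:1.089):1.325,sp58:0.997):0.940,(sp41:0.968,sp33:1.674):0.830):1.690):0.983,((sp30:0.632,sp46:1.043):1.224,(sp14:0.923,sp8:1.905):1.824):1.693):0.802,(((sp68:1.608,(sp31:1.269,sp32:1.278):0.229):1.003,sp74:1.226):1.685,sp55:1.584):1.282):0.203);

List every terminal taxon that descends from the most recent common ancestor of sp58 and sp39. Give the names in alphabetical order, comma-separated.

sp13, sp33, sp36, sp38, sp39, sp41, sp50, sp58, sp6, sp69

Tracing sp58: it sits inside ((sp69,sp13),sp58).
Tracing sp39: it sits inside (sp39,(sp50,(sp6,sp38))).
The smallest clade enclosing both is ((sp36,(sp39,(sp50,(sp6,sp38)))),((sp69,sp13),sp58),(sp41,sp33)); the answer is its 10 terminal taxa in alphabetical order.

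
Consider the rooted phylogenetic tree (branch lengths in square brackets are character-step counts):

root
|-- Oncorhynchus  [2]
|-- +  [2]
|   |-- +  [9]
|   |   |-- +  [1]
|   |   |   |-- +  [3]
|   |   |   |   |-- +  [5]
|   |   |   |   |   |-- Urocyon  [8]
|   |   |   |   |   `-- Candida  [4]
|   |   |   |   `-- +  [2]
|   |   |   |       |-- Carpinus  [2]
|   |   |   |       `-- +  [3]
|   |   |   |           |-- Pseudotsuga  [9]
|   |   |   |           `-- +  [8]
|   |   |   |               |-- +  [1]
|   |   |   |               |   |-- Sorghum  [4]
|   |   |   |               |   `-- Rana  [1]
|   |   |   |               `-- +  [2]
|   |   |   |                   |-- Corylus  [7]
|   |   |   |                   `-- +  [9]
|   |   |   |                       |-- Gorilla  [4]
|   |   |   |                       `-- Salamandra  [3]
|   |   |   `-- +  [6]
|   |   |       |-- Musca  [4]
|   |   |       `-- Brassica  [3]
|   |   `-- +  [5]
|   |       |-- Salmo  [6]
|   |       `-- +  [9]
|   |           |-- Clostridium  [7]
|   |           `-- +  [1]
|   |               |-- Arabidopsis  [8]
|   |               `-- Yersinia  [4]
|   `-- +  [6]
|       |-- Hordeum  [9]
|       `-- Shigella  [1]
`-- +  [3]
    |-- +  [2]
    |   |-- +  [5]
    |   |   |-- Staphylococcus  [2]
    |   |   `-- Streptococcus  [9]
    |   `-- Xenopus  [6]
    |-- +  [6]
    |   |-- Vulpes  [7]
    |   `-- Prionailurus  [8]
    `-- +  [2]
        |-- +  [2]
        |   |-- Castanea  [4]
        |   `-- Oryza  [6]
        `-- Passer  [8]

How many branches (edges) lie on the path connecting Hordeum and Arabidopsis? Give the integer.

7

The MRCA of Hordeum and Arabidopsis is the node subtending (((((Urocyon,Candida),(Carpinus,(Pseudotsuga,((Sorghum,Rana),(Corylus,(Gorilla,Salamandra)))))),(Musca,Brassica)),(Salmo,(Clostridium,(Arabidopsis,Yersinia)))),(Hordeum,Shigella)).
From Hordeum up to that node: 2 branches. From Arabidopsis up to the same node: 5 branches. Total: 2 + 5 = 7.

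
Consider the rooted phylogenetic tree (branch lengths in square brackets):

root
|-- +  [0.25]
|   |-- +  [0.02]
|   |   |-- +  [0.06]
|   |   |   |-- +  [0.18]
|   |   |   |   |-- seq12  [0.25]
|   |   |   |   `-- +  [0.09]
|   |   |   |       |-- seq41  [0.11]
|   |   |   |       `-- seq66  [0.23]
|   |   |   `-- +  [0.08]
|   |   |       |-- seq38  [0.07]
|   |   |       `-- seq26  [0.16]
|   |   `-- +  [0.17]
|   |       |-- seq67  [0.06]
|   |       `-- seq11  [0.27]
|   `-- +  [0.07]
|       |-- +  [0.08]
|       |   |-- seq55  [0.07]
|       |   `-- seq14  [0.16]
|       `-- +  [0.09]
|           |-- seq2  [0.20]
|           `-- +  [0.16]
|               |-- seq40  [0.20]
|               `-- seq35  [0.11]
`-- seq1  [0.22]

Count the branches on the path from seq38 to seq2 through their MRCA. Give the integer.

The MRCA of seq38 and seq2 is the node subtending ((((seq12,(seq41,seq66)),(seq38,seq26)),(seq67,seq11)),((seq55,seq14),(seq2,(seq40,seq35)))).
From seq38 up to that node: 4 branches. From seq2 up to the same node: 3 branches. Total: 4 + 3 = 7.

7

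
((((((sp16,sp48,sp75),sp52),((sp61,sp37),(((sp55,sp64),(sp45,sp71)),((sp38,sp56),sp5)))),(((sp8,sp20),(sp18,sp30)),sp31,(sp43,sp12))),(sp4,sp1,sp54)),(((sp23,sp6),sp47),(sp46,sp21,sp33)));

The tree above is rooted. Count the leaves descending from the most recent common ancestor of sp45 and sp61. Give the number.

The MRCA of sp45 and sp61 is the node subtending ((sp61,sp37),(((sp55,sp64),(sp45,sp71)),((sp38,sp56),sp5))).
That clade contains 9 terminal taxa: sp37, sp38, sp45, sp5, sp55, sp56, sp61, sp64, sp71.

9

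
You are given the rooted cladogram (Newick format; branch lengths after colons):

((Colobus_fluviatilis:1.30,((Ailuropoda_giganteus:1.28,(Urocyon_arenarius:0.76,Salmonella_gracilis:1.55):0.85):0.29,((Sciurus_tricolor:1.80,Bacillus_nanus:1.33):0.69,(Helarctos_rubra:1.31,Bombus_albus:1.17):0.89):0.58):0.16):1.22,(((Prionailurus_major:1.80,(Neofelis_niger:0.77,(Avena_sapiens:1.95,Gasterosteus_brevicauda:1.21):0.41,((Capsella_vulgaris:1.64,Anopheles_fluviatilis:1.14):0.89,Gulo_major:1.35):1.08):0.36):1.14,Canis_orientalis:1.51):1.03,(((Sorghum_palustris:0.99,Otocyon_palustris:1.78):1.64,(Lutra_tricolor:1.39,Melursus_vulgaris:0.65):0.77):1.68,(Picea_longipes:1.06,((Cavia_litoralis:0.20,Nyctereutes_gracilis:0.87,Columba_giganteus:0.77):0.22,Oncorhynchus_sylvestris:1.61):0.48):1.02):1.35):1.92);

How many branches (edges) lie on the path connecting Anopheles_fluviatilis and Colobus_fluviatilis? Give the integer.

The MRCA of Anopheles_fluviatilis and Colobus_fluviatilis is the root of the tree.
From Anopheles_fluviatilis up to that node: 7 branches. From Colobus_fluviatilis up to the same node: 2 branches. Total: 7 + 2 = 9.

9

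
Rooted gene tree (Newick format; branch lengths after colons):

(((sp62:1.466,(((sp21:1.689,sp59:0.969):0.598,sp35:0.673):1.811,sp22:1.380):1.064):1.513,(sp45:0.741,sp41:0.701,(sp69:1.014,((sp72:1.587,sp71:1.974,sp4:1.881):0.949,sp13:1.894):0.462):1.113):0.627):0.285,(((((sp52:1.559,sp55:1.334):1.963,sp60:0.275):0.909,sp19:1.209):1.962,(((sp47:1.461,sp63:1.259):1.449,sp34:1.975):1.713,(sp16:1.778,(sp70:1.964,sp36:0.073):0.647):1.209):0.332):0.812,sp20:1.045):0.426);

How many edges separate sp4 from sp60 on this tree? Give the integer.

11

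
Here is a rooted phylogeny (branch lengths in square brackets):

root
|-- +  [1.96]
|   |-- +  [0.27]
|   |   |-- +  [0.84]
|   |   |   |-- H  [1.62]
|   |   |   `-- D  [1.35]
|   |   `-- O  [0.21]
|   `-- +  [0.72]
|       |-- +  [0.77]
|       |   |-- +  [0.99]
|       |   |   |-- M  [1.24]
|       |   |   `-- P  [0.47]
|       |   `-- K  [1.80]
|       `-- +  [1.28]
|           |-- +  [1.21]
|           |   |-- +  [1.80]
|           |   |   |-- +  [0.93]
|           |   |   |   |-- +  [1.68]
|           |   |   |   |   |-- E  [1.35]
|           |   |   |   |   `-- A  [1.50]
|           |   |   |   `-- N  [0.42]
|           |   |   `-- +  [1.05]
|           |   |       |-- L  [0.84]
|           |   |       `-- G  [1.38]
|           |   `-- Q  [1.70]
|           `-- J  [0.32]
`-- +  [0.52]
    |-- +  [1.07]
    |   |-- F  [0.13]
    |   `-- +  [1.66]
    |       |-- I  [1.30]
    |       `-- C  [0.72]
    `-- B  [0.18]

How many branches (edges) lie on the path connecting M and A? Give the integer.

9

The MRCA of M and A is the node subtending (((M,P),K),(((((E,A),N),(L,G)),Q),J)).
From M up to that node: 3 branches. From A up to the same node: 6 branches. Total: 3 + 6 = 9.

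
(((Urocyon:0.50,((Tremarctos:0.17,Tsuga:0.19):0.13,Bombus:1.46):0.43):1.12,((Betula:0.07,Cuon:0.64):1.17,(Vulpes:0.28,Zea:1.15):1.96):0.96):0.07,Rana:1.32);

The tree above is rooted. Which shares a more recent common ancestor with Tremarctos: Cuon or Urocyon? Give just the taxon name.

Urocyon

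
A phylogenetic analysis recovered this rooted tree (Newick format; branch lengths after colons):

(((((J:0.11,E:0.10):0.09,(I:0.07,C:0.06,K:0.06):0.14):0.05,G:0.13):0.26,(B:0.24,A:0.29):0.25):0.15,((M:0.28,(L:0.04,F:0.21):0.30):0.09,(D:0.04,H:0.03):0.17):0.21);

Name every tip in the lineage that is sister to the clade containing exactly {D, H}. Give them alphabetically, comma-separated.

F, L, M

The clade containing exactly {D, H} attaches to the tree at the node subtending ((M,(L,F)),(D,H)).
The other lineage descending from that same node — the sister group — is (M,(L,F)); its 3 tips in alphabetical order are the answer.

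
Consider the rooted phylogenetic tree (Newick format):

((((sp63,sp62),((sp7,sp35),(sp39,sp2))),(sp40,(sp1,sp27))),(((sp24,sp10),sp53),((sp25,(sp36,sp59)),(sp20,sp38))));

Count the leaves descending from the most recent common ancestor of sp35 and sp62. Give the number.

6

The MRCA of sp35 and sp62 is the node subtending ((sp63,sp62),((sp7,sp35),(sp39,sp2))).
That clade contains 6 terminal taxa: sp2, sp35, sp39, sp62, sp63, sp7.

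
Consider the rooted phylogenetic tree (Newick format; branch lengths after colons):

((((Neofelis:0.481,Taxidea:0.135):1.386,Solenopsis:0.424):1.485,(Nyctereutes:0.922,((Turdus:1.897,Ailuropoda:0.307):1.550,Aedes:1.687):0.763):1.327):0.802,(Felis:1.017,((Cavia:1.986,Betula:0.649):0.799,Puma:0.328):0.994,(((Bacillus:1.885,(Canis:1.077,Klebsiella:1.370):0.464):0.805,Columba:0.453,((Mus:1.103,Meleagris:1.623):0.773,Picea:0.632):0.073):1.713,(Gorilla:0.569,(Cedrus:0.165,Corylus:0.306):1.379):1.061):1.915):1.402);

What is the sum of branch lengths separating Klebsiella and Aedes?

12.248

The path runs Klebsiella → … → MRCA → … → Aedes; the MRCA is the root of the tree.
Branch lengths along that path: 1.370 + 0.464 + 0.805 + 1.713 + 1.915 + 1.402 + 0.802 + 1.327 + 0.763 + 1.687 = 12.248.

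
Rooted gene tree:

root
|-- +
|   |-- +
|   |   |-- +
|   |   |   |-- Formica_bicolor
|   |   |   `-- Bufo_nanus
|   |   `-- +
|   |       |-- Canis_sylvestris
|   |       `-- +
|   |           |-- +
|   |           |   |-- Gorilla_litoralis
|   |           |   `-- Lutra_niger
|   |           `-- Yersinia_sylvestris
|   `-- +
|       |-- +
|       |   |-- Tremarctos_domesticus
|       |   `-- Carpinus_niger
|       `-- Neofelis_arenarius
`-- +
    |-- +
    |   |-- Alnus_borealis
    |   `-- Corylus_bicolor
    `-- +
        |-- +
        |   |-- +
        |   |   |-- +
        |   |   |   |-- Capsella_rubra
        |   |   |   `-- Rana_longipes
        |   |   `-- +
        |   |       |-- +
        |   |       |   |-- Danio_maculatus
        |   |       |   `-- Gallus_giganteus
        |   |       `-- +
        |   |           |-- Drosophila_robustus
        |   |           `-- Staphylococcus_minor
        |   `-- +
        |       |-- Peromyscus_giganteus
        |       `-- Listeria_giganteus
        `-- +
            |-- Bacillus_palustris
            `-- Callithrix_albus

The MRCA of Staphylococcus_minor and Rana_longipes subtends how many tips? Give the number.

The MRCA of Staphylococcus_minor and Rana_longipes is the node subtending ((Capsella_rubra,Rana_longipes),((Danio_maculatus,Gallus_giganteus),(Drosophila_robustus,Staphylococcus_minor))).
That clade contains 6 terminal taxa: Capsella_rubra, Danio_maculatus, Drosophila_robustus, Gallus_giganteus, Rana_longipes, Staphylococcus_minor.

6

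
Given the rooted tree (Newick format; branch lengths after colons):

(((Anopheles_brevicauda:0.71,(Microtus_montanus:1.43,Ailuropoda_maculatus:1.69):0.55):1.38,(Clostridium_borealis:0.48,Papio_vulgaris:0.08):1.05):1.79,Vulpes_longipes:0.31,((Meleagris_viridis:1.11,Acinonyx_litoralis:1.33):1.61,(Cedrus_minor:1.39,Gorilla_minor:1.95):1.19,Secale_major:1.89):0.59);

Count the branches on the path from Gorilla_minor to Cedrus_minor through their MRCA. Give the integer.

The MRCA of Gorilla_minor and Cedrus_minor is the node subtending (Cedrus_minor,Gorilla_minor).
From Gorilla_minor up to that node: 1 branch. From Cedrus_minor up to the same node: 1 branch. Total: 1 + 1 = 2.

2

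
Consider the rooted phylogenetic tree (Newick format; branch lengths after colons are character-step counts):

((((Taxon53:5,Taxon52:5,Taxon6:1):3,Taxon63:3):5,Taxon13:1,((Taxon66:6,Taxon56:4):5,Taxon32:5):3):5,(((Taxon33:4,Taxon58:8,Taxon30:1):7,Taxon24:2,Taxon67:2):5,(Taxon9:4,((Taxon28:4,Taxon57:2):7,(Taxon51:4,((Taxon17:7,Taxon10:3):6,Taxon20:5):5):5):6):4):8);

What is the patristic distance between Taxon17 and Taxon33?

49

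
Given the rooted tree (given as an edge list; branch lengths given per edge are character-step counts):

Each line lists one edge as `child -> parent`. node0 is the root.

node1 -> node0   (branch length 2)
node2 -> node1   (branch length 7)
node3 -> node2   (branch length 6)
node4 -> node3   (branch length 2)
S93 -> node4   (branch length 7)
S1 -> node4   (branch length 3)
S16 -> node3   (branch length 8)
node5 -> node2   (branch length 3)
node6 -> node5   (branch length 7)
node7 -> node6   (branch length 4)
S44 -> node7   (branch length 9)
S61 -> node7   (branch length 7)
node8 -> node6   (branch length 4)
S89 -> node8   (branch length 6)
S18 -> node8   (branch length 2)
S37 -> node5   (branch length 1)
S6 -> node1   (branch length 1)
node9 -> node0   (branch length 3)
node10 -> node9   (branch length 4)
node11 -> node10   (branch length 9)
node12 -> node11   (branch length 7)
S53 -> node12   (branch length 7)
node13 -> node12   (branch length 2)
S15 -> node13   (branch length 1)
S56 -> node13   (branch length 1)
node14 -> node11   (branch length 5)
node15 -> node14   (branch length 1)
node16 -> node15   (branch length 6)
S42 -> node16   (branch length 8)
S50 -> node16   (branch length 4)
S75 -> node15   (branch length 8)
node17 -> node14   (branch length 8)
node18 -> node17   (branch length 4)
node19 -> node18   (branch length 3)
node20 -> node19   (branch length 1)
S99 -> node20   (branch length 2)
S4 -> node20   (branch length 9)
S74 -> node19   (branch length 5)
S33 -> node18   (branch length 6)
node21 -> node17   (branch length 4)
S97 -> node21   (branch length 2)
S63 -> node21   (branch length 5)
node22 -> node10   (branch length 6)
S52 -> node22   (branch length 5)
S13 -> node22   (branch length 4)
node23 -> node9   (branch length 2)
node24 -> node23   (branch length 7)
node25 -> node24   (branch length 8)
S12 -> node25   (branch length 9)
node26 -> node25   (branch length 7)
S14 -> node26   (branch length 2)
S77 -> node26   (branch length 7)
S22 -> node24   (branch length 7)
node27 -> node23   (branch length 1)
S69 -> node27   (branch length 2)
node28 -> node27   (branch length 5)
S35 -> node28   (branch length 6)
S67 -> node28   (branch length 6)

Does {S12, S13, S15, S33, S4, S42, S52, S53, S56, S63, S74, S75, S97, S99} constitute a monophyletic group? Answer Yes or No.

No

The MRCA of the listed taxa subtends ((((S53,(S15,S56)),(((S42,S50),S75),((((S99,S4),S74),S33),(S97,S63)))),(S52,S13)),(((S12,(S14,S77)),S22),(S69,(S35,S67)))).
That clade also contains S14, S22, S35, S50, S67, S69, S77, which are not in the proposed group, so the group is not monophyletic.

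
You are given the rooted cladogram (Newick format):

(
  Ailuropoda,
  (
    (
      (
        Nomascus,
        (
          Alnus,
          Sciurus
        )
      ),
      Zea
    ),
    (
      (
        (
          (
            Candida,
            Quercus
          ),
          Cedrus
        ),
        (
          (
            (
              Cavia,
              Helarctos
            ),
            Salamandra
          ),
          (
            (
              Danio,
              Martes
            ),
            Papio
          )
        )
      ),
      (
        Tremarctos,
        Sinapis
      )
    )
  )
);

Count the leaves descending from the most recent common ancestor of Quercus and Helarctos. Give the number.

9

The MRCA of Quercus and Helarctos is the node subtending (((Candida,Quercus),Cedrus),(((Cavia,Helarctos),Salamandra),((Danio,Martes),Papio))).
That clade contains 9 terminal taxa: Candida, Cavia, Cedrus, Danio, Helarctos, Martes, Papio, Quercus, Salamandra.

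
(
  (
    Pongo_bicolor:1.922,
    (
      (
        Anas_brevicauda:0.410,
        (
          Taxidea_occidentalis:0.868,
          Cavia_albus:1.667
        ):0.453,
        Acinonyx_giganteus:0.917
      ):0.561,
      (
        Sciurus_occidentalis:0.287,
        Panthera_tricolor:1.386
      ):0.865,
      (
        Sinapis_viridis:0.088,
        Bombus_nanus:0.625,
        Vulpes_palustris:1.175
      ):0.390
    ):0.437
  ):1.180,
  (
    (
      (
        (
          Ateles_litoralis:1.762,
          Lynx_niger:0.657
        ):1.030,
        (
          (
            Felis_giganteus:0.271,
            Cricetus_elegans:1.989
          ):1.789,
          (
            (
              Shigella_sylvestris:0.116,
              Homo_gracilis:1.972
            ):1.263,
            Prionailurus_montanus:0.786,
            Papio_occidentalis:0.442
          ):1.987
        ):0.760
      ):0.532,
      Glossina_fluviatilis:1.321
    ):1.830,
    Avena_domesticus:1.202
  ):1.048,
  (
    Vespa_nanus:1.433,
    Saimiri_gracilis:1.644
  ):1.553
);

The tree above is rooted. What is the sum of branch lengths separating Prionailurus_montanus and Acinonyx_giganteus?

10.038

The path runs Prionailurus_montanus → … → MRCA → … → Acinonyx_giganteus; the MRCA is the root of the tree.
Branch lengths along that path: 0.786 + 1.987 + 0.760 + 0.532 + 1.830 + 1.048 + 1.180 + 0.437 + 0.561 + 0.917 = 10.038.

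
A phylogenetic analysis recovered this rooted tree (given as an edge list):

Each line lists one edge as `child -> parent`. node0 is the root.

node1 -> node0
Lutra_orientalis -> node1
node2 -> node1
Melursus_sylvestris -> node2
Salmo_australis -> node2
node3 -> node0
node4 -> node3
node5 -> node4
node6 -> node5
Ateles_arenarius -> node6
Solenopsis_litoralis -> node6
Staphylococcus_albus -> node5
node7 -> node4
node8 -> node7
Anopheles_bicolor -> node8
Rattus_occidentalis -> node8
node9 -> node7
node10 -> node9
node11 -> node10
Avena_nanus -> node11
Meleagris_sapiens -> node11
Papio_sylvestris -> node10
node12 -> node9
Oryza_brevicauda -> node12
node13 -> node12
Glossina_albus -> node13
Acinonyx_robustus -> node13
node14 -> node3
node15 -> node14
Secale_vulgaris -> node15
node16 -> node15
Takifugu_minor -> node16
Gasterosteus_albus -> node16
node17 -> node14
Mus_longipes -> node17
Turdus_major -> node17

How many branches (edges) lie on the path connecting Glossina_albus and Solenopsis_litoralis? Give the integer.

The MRCA of Glossina_albus and Solenopsis_litoralis is the node subtending (((Ateles_arenarius,Solenopsis_litoralis),Staphylococcus_albus),((Anopheles_bicolor,Rattus_occidentalis),(((Avena_nanus,Meleagris_sapiens),Papio_sylvestris),(Oryza_brevicauda,(Glossina_albus,Acinonyx_robustus))))).
From Glossina_albus up to that node: 5 branches. From Solenopsis_litoralis up to the same node: 3 branches. Total: 5 + 3 = 8.

8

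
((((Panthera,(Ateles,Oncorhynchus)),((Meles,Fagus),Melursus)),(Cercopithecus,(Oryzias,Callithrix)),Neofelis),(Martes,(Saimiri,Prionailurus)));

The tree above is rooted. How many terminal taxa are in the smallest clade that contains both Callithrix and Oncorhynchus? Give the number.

The MRCA of Callithrix and Oncorhynchus is the node subtending (((Panthera,(Ateles,Oncorhynchus)),((Meles,Fagus),Melursus)),(Cercopithecus,(Oryzias,Callithrix)),Neofelis).
That clade contains 10 terminal taxa: Ateles, Callithrix, Cercopithecus, Fagus, Meles, Melursus, Neofelis, Oncorhynchus, Oryzias, Panthera.

10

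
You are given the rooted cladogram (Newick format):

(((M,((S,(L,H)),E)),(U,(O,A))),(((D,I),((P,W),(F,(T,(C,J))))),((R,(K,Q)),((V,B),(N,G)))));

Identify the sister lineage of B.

V

B attaches to the tree at the node subtending (V,B).
The other lineage descending from that same node — the sister group — is the single tip V.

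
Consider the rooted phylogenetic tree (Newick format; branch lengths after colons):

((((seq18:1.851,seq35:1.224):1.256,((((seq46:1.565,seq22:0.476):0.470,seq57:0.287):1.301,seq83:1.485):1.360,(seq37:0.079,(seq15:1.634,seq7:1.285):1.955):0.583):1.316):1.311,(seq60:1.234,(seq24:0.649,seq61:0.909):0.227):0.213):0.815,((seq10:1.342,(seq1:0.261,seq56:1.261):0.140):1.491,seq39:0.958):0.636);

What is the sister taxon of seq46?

seq22

seq46 attaches to the tree at the node subtending (seq46,seq22).
The other lineage descending from that same node — the sister group — is the single tip seq22.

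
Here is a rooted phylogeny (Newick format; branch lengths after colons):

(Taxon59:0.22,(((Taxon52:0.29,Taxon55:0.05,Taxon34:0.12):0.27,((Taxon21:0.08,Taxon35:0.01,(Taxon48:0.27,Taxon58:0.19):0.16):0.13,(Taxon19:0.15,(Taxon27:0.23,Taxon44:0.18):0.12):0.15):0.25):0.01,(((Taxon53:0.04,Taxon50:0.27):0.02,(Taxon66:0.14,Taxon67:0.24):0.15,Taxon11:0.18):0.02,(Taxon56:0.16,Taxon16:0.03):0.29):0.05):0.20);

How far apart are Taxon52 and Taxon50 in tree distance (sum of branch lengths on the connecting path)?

0.93

The path runs Taxon52 → … → MRCA → … → Taxon50; the MRCA is the node subtending (((Taxon52,Taxon55,Taxon34),((Taxon21,Taxon35,(Taxon48,Taxon58)),(Taxon19,(Taxon27,Taxon44)))),(((Taxon53,Taxon50),(Taxon66,Taxon67),Taxon11),(Taxon56,Taxon16))).
Branch lengths along that path: 0.29 + 0.27 + 0.01 + 0.05 + 0.02 + 0.02 + 0.27 = 0.93.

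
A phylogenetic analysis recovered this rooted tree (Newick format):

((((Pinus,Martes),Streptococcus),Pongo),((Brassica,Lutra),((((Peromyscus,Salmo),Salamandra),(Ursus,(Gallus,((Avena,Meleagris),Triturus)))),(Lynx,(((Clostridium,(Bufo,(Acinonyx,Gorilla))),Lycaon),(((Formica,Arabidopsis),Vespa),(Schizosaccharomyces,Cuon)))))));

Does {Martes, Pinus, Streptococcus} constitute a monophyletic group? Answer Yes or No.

The most recent common ancestor of these taxa subtends ((Pinus,Martes),Streptococcus).
That clade has exactly 3 tips — every listed taxon and nothing else — so the group is monophyletic.

Yes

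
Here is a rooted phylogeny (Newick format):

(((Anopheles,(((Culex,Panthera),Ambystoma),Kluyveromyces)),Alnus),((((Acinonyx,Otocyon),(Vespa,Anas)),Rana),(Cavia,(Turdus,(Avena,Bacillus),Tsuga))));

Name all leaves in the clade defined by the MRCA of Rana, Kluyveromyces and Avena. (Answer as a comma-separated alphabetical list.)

Acinonyx, Alnus, Ambystoma, Anas, Anopheles, Avena, Bacillus, Cavia, Culex, Kluyveromyces, Otocyon, Panthera, Rana, Tsuga, Turdus, Vespa

Tracing Rana: it sits inside (((Acinonyx,Otocyon),(Vespa,Anas)),Rana).
Tracing Kluyveromyces: it sits inside (((Culex,Panthera),Ambystoma),Kluyveromyces).
Tracing Avena: it sits inside (Avena,Bacillus).
The smallest clade enclosing all 3 is the whole tree (their MRCA is the root), so the answer is all 16 tips in alphabetical order.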